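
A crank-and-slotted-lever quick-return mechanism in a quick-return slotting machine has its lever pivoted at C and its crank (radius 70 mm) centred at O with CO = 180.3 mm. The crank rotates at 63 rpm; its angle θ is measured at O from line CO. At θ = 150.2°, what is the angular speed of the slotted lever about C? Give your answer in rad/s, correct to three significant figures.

2.58

ω = 6.597 rad/s (from 63 rpm).
Crank pin A relative to C: A = (d + r cosθ, r sinθ); lever angle φ = atan2(r sinθ, d + r cosθ).
Differentiating tanφ: φ̇ = rω(d cosθ + r)/(d² + r² + 2dr cosθ).
d² + r² + 2dr cosθ = |CA|² = 0.015504 m²;  d cosθ + r = -0.086458 m.
|ω_lever| = |0.07·6.597·-0.086458| / 0.015504 = 2.5753 rad/s.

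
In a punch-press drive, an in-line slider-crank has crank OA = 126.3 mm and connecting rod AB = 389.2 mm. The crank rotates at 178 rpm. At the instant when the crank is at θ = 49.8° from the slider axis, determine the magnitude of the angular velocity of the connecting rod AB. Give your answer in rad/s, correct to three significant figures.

4.03

ω = 18.64 rad/s (converted from 178 rpm).
The rod makes angle φ with the slider axis where L sinφ = r sinθ; differentiating, L cosφ·φ̇ = r ω cosθ.
L cosφ = √(L² − r² sin²θ) = 0.37706 m.
|ω_rod| = r ω |cosθ| / √(L² − r² sin²θ) = 0.1263·18.64·0.64546/0.37706 = 4.0301 rad/s.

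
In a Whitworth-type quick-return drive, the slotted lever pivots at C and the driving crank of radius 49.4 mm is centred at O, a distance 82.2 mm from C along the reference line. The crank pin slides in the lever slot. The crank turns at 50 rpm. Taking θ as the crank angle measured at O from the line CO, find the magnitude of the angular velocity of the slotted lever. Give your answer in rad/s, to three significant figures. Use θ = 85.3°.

1.47

ω = 5.236 rad/s (from 50 rpm).
Crank pin A relative to C: A = (d + r cosθ, r sinθ); lever angle φ = atan2(r sinθ, d + r cosθ).
Differentiating tanφ: φ̇ = rω(d cosθ + r)/(d² + r² + 2dr cosθ).
d² + r² + 2dr cosθ = |CA|² = 0.00986265 m²;  d cosθ + r = +0.056135 m.
|ω_lever| = |0.0494·5.236·+0.056135| / 0.00986265 = 1.4722 rad/s.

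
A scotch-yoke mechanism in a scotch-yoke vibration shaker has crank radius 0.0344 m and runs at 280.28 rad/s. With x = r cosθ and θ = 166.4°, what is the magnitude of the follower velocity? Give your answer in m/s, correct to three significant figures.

2.27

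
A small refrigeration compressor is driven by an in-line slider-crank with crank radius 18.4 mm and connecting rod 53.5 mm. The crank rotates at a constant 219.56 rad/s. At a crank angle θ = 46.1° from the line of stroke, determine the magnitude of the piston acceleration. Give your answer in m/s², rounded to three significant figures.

613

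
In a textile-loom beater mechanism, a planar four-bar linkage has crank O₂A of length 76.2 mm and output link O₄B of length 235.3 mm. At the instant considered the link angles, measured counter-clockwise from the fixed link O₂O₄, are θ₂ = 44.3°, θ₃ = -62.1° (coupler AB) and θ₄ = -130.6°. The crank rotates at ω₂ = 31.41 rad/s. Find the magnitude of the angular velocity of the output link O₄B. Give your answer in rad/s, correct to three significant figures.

10.5

ω₂ = 31.41 rad/s
Differentiating the loop-closure r₂e^{iθ₂}+r₃e^{iθ₃}=r₁+r₄e^{iθ₄} gives r₂ω₂e^{iθ₂}+r₃ω₃e^{iθ₃}=r₄ω₄e^{iθ₄}.
Eliminating the other unknown: ω₄ = r₂ω₂ sin(θ₂−θ₃) / [r₄ sin(θ₄−θ₃)].
Numerator sine = +0.95931; denominator sine = -0.93042.
Result = 0.0762·31.41·(+0.95931) / (0.2353·(-0.93042)) = -10.488 rad/s; magnitude 10.488 rad/s.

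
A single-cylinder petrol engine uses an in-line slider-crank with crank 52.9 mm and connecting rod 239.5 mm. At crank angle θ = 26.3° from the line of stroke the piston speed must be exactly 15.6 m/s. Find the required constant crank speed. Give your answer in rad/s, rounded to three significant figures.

For an in-line slider-crank, |v_piston| = rω|sinθ|·[1 + r cosθ/√(L² − r² sin²θ)].
With r = 0.0529 m, L = 0.2395 m, θ = 26.3°: the bracketed kinematic factor |dx/dθ| = 0.028102 m.
ω = v/|dx/dθ| = 15.6/0.028102 = 555.12 rad/s.

555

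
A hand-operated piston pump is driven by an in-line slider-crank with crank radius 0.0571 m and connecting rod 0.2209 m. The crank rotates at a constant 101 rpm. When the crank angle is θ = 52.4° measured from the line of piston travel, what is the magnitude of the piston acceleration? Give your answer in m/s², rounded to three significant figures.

3.49

ω = 2π·101/60 = 10.58 rad/s
x(θ) = r cosθ + √(L² − r² sin²θ); with ω constant, a = ω²·d²x/dθ².
d²x/dθ² = −r cosθ − r²(cos2θ)/√u − r⁴ sin²2θ/(4u^{3/2}),  u = L² − r² sin²θ = 0.0467502 m².
Substituting r = 0.0571 m, L = 0.2209 m, θ = 52.4°: d²x/dθ² = -0.031233 m.
a = ω²·d²x/dθ² = (10.58)²·(-0.031233) = -3.4939 m/s²;  |a| = 3.4939 m/s².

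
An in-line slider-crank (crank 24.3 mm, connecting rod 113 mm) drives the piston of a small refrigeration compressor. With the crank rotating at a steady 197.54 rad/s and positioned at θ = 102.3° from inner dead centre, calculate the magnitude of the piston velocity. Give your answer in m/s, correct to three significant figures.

4.47

ω = 197.5 rad/s
For an in-line slider-crank, x = r cosθ + √(L² − r² sin²θ), so v = −rω sinθ·[1 + r cosθ/√(L² − r² sin²θ)].
With r = 0.0243 m, L = 0.113 m, θ = 102.3°: √(L² − r² sin²θ) = 0.11048 m.
v = −0.0243·197.5·0.97705·[1 + 0.0243·-0.21303/0.11048] = -4.4703 m/s.
|v| = 4.4703 m/s.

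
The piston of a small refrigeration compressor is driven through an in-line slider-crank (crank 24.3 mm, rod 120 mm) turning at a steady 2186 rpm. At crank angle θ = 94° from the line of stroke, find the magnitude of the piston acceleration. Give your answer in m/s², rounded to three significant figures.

ω = 2π·2186/60 = 228.9 rad/s
x(θ) = r cosθ + √(L² − r² sin²θ); with ω constant, a = ω²·d²x/dθ².
d²x/dθ² = −r cosθ − r²(cos2θ)/√u − r⁴ sin²2θ/(4u^{3/2}),  u = L² − r² sin²θ = 0.0138124 m².
Substituting r = 0.0243 m, L = 0.12 m, θ = 94°: d²x/dθ² = +0.0066695 m.
a = ω²·d²x/dθ² = (228.9)²·(+0.0066695) = +349.5 m/s²;  |a| = 349.5 m/s².

350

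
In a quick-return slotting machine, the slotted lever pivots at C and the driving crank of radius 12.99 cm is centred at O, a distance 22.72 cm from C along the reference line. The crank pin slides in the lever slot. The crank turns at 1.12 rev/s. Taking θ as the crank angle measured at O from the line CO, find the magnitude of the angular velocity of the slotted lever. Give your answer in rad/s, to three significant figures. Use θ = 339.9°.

ω = 7.037 rad/s (from 1.12 rev/s).
Crank pin A relative to C: A = (d + r cosθ, r sinθ); lever angle φ = atan2(r sinθ, d + r cosθ).
Differentiating tanφ: φ̇ = rω(d cosθ + r)/(d² + r² + 2dr cosθ).
d² + r² + 2dr cosθ = |CA|² = 0.123925 m²;  d cosθ + r = +0.34326 m.
|ω_lever| = |0.1299·7.037·+0.34326| / 0.123925 = 2.5321 rad/s.

2.53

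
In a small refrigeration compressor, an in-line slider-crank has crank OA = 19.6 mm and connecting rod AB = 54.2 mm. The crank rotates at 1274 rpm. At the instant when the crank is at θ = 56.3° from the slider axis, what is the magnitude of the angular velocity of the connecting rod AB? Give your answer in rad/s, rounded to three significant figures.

28.1

ω = 133.4 rad/s (converted from 1274 rpm).
The rod makes angle φ with the slider axis where L sinφ = r sinθ; differentiating, L cosφ·φ̇ = r ω cosθ.
L cosφ = √(L² − r² sin²θ) = 0.051689 m.
|ω_rod| = r ω |cosθ| / √(L² − r² sin²θ) = 0.0196·133.4·0.55484/0.051689 = 28.069 rad/s.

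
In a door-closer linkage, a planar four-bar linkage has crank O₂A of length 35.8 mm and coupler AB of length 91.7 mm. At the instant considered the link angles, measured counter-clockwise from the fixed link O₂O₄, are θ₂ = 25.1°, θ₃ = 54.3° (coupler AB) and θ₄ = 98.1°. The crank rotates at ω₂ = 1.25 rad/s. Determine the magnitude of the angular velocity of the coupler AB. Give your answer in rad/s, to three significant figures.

0.674

ω₂ = 1.25 rad/s
Differentiating the loop-closure r₂e^{iθ₂}+r₃e^{iθ₃}=r₁+r₄e^{iθ₄} gives r₂ω₂e^{iθ₂}+r₃ω₃e^{iθ₃}=r₄ω₄e^{iθ₄}.
Eliminating the other unknown: ω₃ = r₂ω₂ sin(θ₄−θ₂) / [r₃ sin(θ₃−θ₄)].
Numerator sine = +0.95630; denominator sine = -0.69214.
Result = 0.0358·1.25·(+0.95630) / (0.0917·(-0.69214)) = -0.67425 rad/s; magnitude 0.67425 rad/s.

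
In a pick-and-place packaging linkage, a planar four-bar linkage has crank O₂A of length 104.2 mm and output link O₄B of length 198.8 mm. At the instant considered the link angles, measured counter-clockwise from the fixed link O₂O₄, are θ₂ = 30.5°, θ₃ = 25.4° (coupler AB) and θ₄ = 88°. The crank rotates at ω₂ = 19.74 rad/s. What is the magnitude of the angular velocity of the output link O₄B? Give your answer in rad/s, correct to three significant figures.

1.04

ω₂ = 19.74 rad/s
Differentiating the loop-closure r₂e^{iθ₂}+r₃e^{iθ₃}=r₁+r₄e^{iθ₄} gives r₂ω₂e^{iθ₂}+r₃ω₃e^{iθ₃}=r₄ω₄e^{iθ₄}.
Eliminating the other unknown: ω₄ = r₂ω₂ sin(θ₂−θ₃) / [r₄ sin(θ₄−θ₃)].
Numerator sine = +0.08889; denominator sine = +0.88782.
Result = 0.1042·19.74·(+0.08889) / (0.1988·(+0.88782)) = +1.036 rad/s; magnitude 1.036 rad/s.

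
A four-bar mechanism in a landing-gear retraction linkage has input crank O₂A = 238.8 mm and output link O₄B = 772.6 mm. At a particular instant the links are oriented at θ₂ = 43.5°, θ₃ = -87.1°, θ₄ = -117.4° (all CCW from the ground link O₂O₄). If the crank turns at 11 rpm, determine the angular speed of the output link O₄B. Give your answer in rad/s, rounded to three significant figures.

ω₂ = 1.152 rad/s (from 11 rpm).
Differentiating the loop-closure r₂e^{iθ₂}+r₃e^{iθ₃}=r₁+r₄e^{iθ₄} gives r₂ω₂e^{iθ₂}+r₃ω₃e^{iθ₃}=r₄ω₄e^{iθ₄}.
Eliminating the other unknown: ω₄ = r₂ω₂ sin(θ₂−θ₃) / [r₄ sin(θ₄−θ₃)].
Numerator sine = +0.75927; denominator sine = -0.50453.
Result = 0.2388·1.152·(+0.75927) / (0.7726·(-0.50453)) = -0.53581 rad/s; magnitude 0.53581 rad/s.

0.536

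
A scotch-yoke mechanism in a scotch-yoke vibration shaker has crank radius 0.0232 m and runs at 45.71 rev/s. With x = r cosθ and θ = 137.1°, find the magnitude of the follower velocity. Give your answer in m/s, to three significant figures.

ω = 287.2 rad/s (from 45.71 rev/s).
x = r cosθ ⇒ ẋ = −rω sinθ.
|v| = rω|sinθ| = 0.0232·287.2·|sin 137.1°| = 4.5357 m/s.

4.54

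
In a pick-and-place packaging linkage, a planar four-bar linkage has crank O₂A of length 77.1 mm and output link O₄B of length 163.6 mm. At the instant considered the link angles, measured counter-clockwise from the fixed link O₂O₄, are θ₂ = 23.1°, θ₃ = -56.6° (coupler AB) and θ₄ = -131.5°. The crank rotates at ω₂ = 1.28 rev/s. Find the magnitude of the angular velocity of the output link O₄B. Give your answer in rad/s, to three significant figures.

ω₂ = 8.042 rad/s (from 1.28 rev/s).
Differentiating the loop-closure r₂e^{iθ₂}+r₃e^{iθ₃}=r₁+r₄e^{iθ₄} gives r₂ω₂e^{iθ₂}+r₃ω₃e^{iθ₃}=r₄ω₄e^{iθ₄}.
Eliminating the other unknown: ω₄ = r₂ω₂ sin(θ₂−θ₃) / [r₄ sin(θ₄−θ₃)].
Numerator sine = +0.98389; denominator sine = -0.96547.
Result = 0.0771·8.042·(+0.98389) / (0.1636·(-0.96547)) = -3.8625 rad/s; magnitude 3.8625 rad/s.

3.86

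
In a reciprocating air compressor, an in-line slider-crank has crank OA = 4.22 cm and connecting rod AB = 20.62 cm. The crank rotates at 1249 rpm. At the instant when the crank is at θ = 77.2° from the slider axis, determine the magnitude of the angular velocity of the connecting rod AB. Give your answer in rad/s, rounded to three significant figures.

6.05

ω = 130.8 rad/s (converted from 1249 rpm).
The rod makes angle φ with the slider axis where L sinφ = r sinθ; differentiating, L cosφ·φ̇ = r ω cosθ.
L cosφ = √(L² − r² sin²θ) = 0.20205 m.
|ω_rod| = r ω |cosθ| / √(L² − r² sin²θ) = 0.0422·130.8·0.22155/0.20205 = 6.0521 rad/s.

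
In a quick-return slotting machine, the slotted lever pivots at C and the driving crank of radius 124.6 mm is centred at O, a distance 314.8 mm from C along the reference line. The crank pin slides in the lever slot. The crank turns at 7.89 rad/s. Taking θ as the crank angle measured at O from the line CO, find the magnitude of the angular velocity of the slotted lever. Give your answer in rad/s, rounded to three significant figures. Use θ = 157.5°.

3.88

ω = 7.89 rad/s
Crank pin A relative to C: A = (d + r cosθ, r sinθ); lever angle φ = atan2(r sinθ, d + r cosθ).
Differentiating tanφ: φ̇ = rω(d cosθ + r)/(d² + r² + 2dr cosθ).
d² + r² + 2dr cosθ = |CA|² = 0.0421476 m²;  d cosθ + r = -0.16624 m.
|ω_lever| = |0.1246·7.89·-0.16624| / 0.0421476 = 3.8775 rad/s.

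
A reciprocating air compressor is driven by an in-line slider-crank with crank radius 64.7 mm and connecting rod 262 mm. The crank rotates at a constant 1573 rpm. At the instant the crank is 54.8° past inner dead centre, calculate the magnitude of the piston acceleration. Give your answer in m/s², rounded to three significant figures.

ω = 2π·1573/60 = 164.7 rad/s
x(θ) = r cosθ + √(L² − r² sin²θ); with ω constant, a = ω²·d²x/dθ².
d²x/dθ² = −r cosθ − r²(cos2θ)/√u − r⁴ sin²2θ/(4u^{3/2}),  u = L² − r² sin²θ = 0.0658488 m².
Substituting r = 0.0647 m, L = 0.262 m, θ = 54.8°: d²x/dθ² = -0.032053 m.
a = ω²·d²x/dθ² = (164.7)²·(-0.032053) = -869.73 m/s²;  |a| = 869.73 m/s².

870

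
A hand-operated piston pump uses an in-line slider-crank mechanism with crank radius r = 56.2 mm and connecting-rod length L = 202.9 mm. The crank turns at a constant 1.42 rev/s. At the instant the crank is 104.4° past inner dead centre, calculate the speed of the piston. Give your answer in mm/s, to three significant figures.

ω = 2π·1.42 = 8.922 rad/s
For an in-line slider-crank, x = r cosθ + √(L² − r² sin²θ), so v = −rω sinθ·[1 + r cosθ/√(L² − r² sin²θ)].
With r = 0.0562 m, L = 0.2029 m, θ = 104.4°: √(L² − r² sin²θ) = 0.19546 m.
v = −0.0562·8.922·0.96858·[1 + 0.0562·-0.24869/0.19546] = -0.45094 m/s.
|v| = 0.45094 m/s = 450.94 mm/s.

451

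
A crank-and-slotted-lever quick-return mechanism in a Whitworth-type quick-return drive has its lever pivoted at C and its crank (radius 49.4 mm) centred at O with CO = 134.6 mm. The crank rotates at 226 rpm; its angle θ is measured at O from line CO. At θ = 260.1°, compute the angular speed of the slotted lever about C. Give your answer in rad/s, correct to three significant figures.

ω = 23.67 rad/s (from 226 rpm).
Crank pin A relative to C: A = (d + r cosθ, r sinθ); lever angle φ = atan2(r sinθ, d + r cosθ).
Differentiating tanφ: φ̇ = rω(d cosθ + r)/(d² + r² + 2dr cosθ).
d² + r² + 2dr cosθ = |CA|² = 0.0182711 m²;  d cosθ + r = +0.026258 m.
|ω_lever| = |0.0494·23.67·+0.026258| / 0.0182711 = 1.6802 rad/s.

1.68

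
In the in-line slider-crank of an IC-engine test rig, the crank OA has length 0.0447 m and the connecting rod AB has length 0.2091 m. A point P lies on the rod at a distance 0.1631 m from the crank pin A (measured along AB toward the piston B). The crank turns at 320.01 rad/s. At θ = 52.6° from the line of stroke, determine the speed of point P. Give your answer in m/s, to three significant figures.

12.7

ω = 320 rad/s.  Crank-pin speed |V_A| = rω = 14.304 m/s, perpendicular to OA.
Rod angle: sinφ = −(r/L) sinθ ⇒ φ = -9.778°; ω_rod = −rω cosθ/√(L²−r²sin²θ) = -42.163 rad/s.
V_P = V_A + ω_rod × AP, with AP = 0.1631 m along the rod.
Components: V_Px = −rω sinθ − a·ω_rod·sinφ = -12.532 m/s;  V_Py = rω cosθ + a·ω_rod·cosφ = +1.9113 m/s.
|V_P| = √(V_Px² + V_Py²) = 12.676 m/s.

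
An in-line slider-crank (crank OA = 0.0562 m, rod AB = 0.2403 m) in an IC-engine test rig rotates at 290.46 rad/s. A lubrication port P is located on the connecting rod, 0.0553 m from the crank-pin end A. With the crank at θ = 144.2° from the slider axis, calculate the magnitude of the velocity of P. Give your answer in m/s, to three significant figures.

ω = 290.5 rad/s.  Crank-pin speed |V_A| = rω = 16.324 m/s, perpendicular to OA.
Rod angle: sinφ = −(r/L) sinθ ⇒ φ = -7.863°; ω_rod = −rω cosθ/√(L²−r²sin²θ) = +55.619 rad/s.
V_P = V_A + ω_rod × AP, with AP = 0.0553 m along the rod.
Components: V_Px = −rω sinθ − a·ω_rod·sinφ = -9.128 m/s;  V_Py = rω cosθ + a·ω_rod·cosφ = -10.193 m/s.
|V_P| = √(V_Px² + V_Py²) = 13.683 m/s.

13.7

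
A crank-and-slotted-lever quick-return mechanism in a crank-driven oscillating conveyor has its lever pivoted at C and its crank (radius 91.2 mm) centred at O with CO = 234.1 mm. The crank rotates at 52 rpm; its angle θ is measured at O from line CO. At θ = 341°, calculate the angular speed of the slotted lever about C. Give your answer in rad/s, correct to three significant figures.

1.50

ω = 5.445 rad/s (from 52 rpm).
Crank pin A relative to C: A = (d + r cosθ, r sinθ); lever angle φ = atan2(r sinθ, d + r cosθ).
Differentiating tanφ: φ̇ = rω(d cosθ + r)/(d² + r² + 2dr cosθ).
d² + r² + 2dr cosθ = |CA|² = 0.103494 m²;  d cosθ + r = +0.31255 m.
|ω_lever| = |0.0912·5.445·+0.31255| / 0.103494 = 1.4998 rad/s.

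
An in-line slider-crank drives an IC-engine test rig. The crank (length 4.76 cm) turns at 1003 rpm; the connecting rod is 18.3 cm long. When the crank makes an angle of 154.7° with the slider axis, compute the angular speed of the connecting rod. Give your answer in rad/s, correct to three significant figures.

24.9

ω = 105 rad/s (converted from 1003 rpm).
The rod makes angle φ with the slider axis where L sinφ = r sinθ; differentiating, L cosφ·φ̇ = r ω cosθ.
L cosφ = √(L² − r² sin²θ) = 0.18187 m.
|ω_rod| = r ω |cosθ| / √(L² − r² sin²θ) = 0.0476·105·0.90408/0.18187 = 24.854 rad/s.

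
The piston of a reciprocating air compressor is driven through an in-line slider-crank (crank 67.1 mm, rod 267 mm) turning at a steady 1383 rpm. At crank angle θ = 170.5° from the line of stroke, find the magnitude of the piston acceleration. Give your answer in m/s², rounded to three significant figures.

1050

ω = 2π·1383/60 = 144.8 rad/s
x(θ) = r cosθ + √(L² − r² sin²θ); with ω constant, a = ω²·d²x/dθ².
d²x/dθ² = −r cosθ − r²(cos2θ)/√u − r⁴ sin²2θ/(4u^{3/2}),  u = L² − r² sin²θ = 0.0711664 m².
Substituting r = 0.0671 m, L = 0.267 m, θ = 170.5°: d²x/dθ² = +0.050193 m.
a = ω²·d²x/dθ² = (144.8)²·(+0.050193) = +1052.8 m/s²;  |a| = 1052.8 m/s².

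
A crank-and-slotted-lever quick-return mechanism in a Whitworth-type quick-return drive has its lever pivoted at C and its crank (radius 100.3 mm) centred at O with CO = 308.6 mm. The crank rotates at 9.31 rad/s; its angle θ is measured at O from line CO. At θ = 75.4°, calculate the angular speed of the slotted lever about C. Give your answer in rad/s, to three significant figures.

ω = 9.31 rad/s
Crank pin A relative to C: A = (d + r cosθ, r sinθ); lever angle φ = atan2(r sinθ, d + r cosθ).
Differentiating tanφ: φ̇ = rω(d cosθ + r)/(d² + r² + 2dr cosθ).
d² + r² + 2dr cosθ = |CA|² = 0.120898 m²;  d cosθ + r = +0.17809 m.
|ω_lever| = |0.1003·9.31·+0.17809| / 0.120898 = 1.3755 rad/s.

1.38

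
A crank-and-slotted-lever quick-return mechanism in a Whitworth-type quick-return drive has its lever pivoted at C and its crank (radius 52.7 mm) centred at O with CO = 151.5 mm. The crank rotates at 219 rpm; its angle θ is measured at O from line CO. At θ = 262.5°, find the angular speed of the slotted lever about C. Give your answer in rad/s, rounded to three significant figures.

ω = 22.93 rad/s (from 219 rpm).
Crank pin A relative to C: A = (d + r cosθ, r sinθ); lever angle φ = atan2(r sinθ, d + r cosθ).
Differentiating tanφ: φ̇ = rω(d cosθ + r)/(d² + r² + 2dr cosθ).
d² + r² + 2dr cosθ = |CA|² = 0.0236453 m²;  d cosθ + r = +0.032925 m.
|ω_lever| = |0.0527·22.93·+0.032925| / 0.0236453 = 1.6829 rad/s.

1.68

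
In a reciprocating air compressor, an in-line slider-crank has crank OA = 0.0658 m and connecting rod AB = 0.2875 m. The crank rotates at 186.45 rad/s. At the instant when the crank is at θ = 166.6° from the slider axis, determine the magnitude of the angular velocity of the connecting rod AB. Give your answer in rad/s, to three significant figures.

41.6

ω = 186.4 rad/s
The rod makes angle φ with the slider axis where L sinφ = r sinθ; differentiating, L cosφ·φ̇ = r ω cosθ.
L cosφ = √(L² − r² sin²θ) = 0.2871 m.
|ω_rod| = r ω |cosθ| / √(L² − r² sin²θ) = 0.0658·186.4·0.97278/0.2871 = 41.57 rad/s.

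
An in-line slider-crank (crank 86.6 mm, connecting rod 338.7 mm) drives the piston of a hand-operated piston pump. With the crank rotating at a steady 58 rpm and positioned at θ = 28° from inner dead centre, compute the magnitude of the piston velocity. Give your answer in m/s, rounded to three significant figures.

ω = 2π·58/60 = 6.074 rad/s
For an in-line slider-crank, x = r cosθ + √(L² − r² sin²θ), so v = −rω sinθ·[1 + r cosθ/√(L² − r² sin²θ)].
With r = 0.0866 m, L = 0.3387 m, θ = 28°: √(L² − r² sin²θ) = 0.33625 m.
v = −0.0866·6.074·0.46947·[1 + 0.0866·0.88295/0.33625] = -0.30309 m/s.
|v| = 0.30309 m/s.

0.303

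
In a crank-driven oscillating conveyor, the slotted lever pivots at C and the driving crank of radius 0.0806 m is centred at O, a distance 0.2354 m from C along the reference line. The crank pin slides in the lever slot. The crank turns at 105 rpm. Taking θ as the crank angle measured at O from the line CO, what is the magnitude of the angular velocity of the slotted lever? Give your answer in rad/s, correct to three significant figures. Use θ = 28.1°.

ω = 11 rad/s (from 105 rpm).
Crank pin A relative to C: A = (d + r cosθ, r sinθ); lever angle φ = atan2(r sinθ, d + r cosθ).
Differentiating tanφ: φ̇ = rω(d cosθ + r)/(d² + r² + 2dr cosθ).
d² + r² + 2dr cosθ = |CA|² = 0.0953831 m²;  d cosθ + r = +0.28825 m.
|ω_lever| = |0.0806·11·+0.28825| / 0.0953831 = 2.6783 rad/s.

2.68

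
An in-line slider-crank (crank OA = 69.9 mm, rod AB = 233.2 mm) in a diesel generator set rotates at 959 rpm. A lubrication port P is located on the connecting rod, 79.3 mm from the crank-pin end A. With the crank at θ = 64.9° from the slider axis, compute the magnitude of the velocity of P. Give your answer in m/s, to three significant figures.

6.93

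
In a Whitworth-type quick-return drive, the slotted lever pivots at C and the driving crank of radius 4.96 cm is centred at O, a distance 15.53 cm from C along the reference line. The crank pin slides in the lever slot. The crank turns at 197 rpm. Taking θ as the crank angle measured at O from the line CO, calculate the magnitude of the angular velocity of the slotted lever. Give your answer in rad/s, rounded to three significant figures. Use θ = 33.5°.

ω = 20.63 rad/s (from 197 rpm).
Crank pin A relative to C: A = (d + r cosθ, r sinθ); lever angle φ = atan2(r sinθ, d + r cosθ).
Differentiating tanφ: φ̇ = rω(d cosθ + r)/(d² + r² + 2dr cosθ).
d² + r² + 2dr cosθ = |CA|² = 0.0394249 m²;  d cosθ + r = +0.1791 m.
|ω_lever| = |0.0496·20.63·+0.1791| / 0.0394249 = 4.6484 rad/s.

4.65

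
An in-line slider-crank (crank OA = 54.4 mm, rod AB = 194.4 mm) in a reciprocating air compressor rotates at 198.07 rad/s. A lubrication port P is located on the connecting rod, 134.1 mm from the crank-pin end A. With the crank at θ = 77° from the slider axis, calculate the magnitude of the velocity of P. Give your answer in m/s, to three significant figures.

11.0

ω = 198.1 rad/s.  Crank-pin speed |V_A| = rω = 10.775 m/s, perpendicular to OA.
Rod angle: sinφ = −(r/L) sinθ ⇒ φ = -15.823°; ω_rod = −rω cosθ/√(L²−r²sin²θ) = -12.959 rad/s.
V_P = V_A + ω_rod × AP, with AP = 0.1341 m along the rod.
Components: V_Px = −rω sinθ − a·ω_rod·sinφ = -10.973 m/s;  V_Py = rω cosθ + a·ω_rod·cosφ = +0.75184 m/s.
|V_P| = √(V_Px² + V_Py²) = 10.998 m/s.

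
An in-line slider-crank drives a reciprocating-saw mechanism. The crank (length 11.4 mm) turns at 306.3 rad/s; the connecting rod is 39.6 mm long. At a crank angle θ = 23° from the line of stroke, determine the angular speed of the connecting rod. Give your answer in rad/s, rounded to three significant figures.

81.7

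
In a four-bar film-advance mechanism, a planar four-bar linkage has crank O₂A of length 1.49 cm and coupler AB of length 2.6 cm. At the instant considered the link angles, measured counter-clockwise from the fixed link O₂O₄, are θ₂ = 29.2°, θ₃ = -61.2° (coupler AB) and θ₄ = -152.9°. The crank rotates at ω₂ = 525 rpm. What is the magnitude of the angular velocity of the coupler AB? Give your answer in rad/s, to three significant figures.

1.16

ω₂ = 54.98 rad/s (from 525 rpm).
Differentiating the loop-closure r₂e^{iθ₂}+r₃e^{iθ₃}=r₁+r₄e^{iθ₄} gives r₂ω₂e^{iθ₂}+r₃ω₃e^{iθ₃}=r₄ω₄e^{iθ₄}.
Eliminating the other unknown: ω₃ = r₂ω₂ sin(θ₄−θ₂) / [r₃ sin(θ₃−θ₄)].
Numerator sine = +0.03664; denominator sine = +0.99956.
Result = 0.0149·54.98·(+0.03664) / (0.026·(+0.99956)) = +1.155 rad/s; magnitude 1.155 rad/s.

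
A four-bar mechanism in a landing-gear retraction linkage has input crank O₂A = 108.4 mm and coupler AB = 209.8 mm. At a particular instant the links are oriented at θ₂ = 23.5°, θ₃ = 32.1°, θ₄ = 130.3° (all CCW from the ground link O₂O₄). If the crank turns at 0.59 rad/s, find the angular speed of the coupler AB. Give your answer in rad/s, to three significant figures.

ω₂ = 0.59 rad/s
Differentiating the loop-closure r₂e^{iθ₂}+r₃e^{iθ₃}=r₁+r₄e^{iθ₄} gives r₂ω₂e^{iθ₂}+r₃ω₃e^{iθ₃}=r₄ω₄e^{iθ₄}.
Eliminating the other unknown: ω₃ = r₂ω₂ sin(θ₄−θ₂) / [r₃ sin(θ₃−θ₄)].
Numerator sine = +0.95732; denominator sine = -0.98978.
Result = 0.1084·0.59·(+0.95732) / (0.2098·(-0.98978)) = -0.29485 rad/s; magnitude 0.29485 rad/s.

0.295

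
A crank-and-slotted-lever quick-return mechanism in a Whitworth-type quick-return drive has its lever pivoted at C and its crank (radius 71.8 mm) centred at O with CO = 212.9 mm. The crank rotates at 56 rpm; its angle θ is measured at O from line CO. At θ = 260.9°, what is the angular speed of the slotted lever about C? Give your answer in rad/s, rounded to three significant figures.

0.352

ω = 5.864 rad/s (from 56 rpm).
Crank pin A relative to C: A = (d + r cosθ, r sinθ); lever angle φ = atan2(r sinθ, d + r cosθ).
Differentiating tanφ: φ̇ = rω(d cosθ + r)/(d² + r² + 2dr cosθ).
d² + r² + 2dr cosθ = |CA|² = 0.0456464 m²;  d cosθ + r = +0.038128 m.
|ω_lever| = |0.0718·5.864·+0.038128| / 0.0456464 = 0.35171 rad/s.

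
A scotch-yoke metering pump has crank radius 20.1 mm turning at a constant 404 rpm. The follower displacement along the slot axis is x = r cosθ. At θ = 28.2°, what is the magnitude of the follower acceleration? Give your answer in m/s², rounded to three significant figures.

31.7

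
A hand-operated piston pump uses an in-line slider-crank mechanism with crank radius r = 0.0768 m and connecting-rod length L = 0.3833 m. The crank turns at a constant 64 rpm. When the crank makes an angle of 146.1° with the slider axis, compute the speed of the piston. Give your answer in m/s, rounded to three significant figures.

ω = 2π·64/60 = 6.702 rad/s
For an in-line slider-crank, x = r cosθ + √(L² − r² sin²θ), so v = −rω sinθ·[1 + r cosθ/√(L² − r² sin²θ)].
With r = 0.0768 m, L = 0.3833 m, θ = 146.1°: √(L² − r² sin²θ) = 0.3809 m.
v = −0.0768·6.702·0.55775·[1 + 0.0768·-0.83001/0.3809] = -0.23904 m/s.
|v| = 0.23904 m/s.

0.239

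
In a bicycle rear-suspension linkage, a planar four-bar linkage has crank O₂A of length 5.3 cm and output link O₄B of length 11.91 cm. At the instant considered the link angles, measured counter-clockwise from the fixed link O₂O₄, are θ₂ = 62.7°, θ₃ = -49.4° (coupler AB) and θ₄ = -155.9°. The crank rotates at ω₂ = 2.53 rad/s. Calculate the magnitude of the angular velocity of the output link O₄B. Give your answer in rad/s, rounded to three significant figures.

1.09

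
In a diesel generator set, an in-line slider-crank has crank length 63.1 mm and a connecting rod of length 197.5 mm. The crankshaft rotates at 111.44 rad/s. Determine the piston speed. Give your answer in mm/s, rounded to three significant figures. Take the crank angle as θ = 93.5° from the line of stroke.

6870

ω = 111.4 rad/s
For an in-line slider-crank, x = r cosθ + √(L² − r² sin²θ), so v = −rω sinθ·[1 + r cosθ/√(L² − r² sin²θ)].
With r = 0.0631 m, L = 0.1975 m, θ = 93.5°: √(L² − r² sin²θ) = 0.18719 m.
v = −0.0631·111.4·0.99813·[1 + 0.0631·-0.06105/0.18719] = -6.8743 m/s.
|v| = 6.8743 m/s = 6874.3 mm/s.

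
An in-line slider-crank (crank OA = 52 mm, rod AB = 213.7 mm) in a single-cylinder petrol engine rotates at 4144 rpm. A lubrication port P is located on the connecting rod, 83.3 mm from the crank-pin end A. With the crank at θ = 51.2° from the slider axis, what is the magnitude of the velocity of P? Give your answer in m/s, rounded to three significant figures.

20.6

ω = 434 rad/s.  Crank-pin speed |V_A| = rω = 22.566 m/s, perpendicular to OA.
Rod angle: sinφ = −(r/L) sinθ ⇒ φ = -10.932°; ω_rod = −rω cosθ/√(L²−r²sin²θ) = -67.39 rad/s.
V_P = V_A + ω_rod × AP, with AP = 0.0833 m along the rod.
Components: V_Px = −rω sinθ − a·ω_rod·sinφ = -18.651 m/s;  V_Py = rω cosθ + a·ω_rod·cosφ = +8.6282 m/s.
|V_P| = √(V_Px² + V_Py²) = 20.55 m/s.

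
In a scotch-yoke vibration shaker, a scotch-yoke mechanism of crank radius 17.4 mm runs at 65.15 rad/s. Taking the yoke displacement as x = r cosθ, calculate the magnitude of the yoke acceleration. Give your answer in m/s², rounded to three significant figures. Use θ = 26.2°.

ω = 65.15 rad/s
x = r cosθ ⇒ ẍ = −rω² cosθ (ω constant).
|a| = rω²|cosθ| = 0.0174·(65.15)²·|cos 26.2°| = 66.267 m/s².

66.3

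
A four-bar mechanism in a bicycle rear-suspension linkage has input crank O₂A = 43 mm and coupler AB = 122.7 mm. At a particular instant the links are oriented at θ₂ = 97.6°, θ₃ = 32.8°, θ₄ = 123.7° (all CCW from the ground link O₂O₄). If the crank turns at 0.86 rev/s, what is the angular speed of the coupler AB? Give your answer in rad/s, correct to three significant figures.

0.833

ω₂ = 5.404 rad/s (from 0.86 rev/s).
Differentiating the loop-closure r₂e^{iθ₂}+r₃e^{iθ₃}=r₁+r₄e^{iθ₄} gives r₂ω₂e^{iθ₂}+r₃ω₃e^{iθ₃}=r₄ω₄e^{iθ₄}.
Eliminating the other unknown: ω₃ = r₂ω₂ sin(θ₄−θ₂) / [r₃ sin(θ₃−θ₄)].
Numerator sine = +0.43994; denominator sine = -0.99988.
Result = 0.043·5.404·(+0.43994) / (0.1227·(-0.99988)) = -0.8332 rad/s; magnitude 0.8332 rad/s.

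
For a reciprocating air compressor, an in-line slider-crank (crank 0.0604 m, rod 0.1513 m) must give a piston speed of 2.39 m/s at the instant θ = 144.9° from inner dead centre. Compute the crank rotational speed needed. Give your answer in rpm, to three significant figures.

989

For an in-line slider-crank, |v_piston| = rω|sinθ|·[1 + r cosθ/√(L² − r² sin²θ)].
With r = 0.0604 m, L = 0.1513 m, θ = 144.9°: the bracketed kinematic factor |dx/dθ| = 0.023076 m.
ω = v/|dx/dθ| = 2.39/0.023076 = 103.57 rad/s.
N = 60ω/(2π) = 989.04 rpm.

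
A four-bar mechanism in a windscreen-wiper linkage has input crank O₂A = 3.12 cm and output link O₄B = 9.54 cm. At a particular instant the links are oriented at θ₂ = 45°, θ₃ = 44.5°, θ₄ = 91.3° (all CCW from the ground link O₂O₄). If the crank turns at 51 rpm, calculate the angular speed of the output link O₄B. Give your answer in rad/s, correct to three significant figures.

0.0209

ω₂ = 5.341 rad/s (from 51 rpm).
Differentiating the loop-closure r₂e^{iθ₂}+r₃e^{iθ₃}=r₁+r₄e^{iθ₄} gives r₂ω₂e^{iθ₂}+r₃ω₃e^{iθ₃}=r₄ω₄e^{iθ₄}.
Eliminating the other unknown: ω₄ = r₂ω₂ sin(θ₂−θ₃) / [r₄ sin(θ₄−θ₃)].
Numerator sine = +0.00873; denominator sine = +0.72897.
Result = 0.0312·5.341·(+0.00873) / (0.0954·(+0.72897)) = +0.020909 rad/s; magnitude 0.020909 rad/s.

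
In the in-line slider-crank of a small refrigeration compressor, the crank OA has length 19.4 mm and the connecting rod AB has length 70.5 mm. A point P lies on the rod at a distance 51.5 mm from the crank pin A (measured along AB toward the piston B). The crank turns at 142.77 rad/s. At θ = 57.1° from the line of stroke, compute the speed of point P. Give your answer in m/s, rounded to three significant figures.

ω = 142.8 rad/s.  Crank-pin speed |V_A| = rω = 2.7697 m/s, perpendicular to OA.
Rod angle: sinφ = −(r/L) sinθ ⇒ φ = -13.359°; ω_rod = −rω cosθ/√(L²−r²sin²θ) = -21.933 rad/s.
V_P = V_A + ω_rod × AP, with AP = 0.0515 m along the rod.
Components: V_Px = −rω sinθ − a·ω_rod·sinφ = -2.5865 m/s;  V_Py = rω cosθ + a·ω_rod·cosφ = +0.40545 m/s.
|V_P| = √(V_Px² + V_Py²) = 2.6181 m/s.

2.62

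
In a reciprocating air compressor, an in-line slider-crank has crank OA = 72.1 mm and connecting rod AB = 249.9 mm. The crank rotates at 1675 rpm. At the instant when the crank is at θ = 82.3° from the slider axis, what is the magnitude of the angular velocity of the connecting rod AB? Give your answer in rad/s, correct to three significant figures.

7.08

ω = 175.4 rad/s (converted from 1675 rpm).
The rod makes angle φ with the slider axis where L sinφ = r sinθ; differentiating, L cosφ·φ̇ = r ω cosθ.
L cosφ = √(L² − r² sin²θ) = 0.23947 m.
|ω_rod| = r ω |cosθ| / √(L² − r² sin²θ) = 0.0721·175.4·0.13399/0.23947 = 7.0761 rad/s.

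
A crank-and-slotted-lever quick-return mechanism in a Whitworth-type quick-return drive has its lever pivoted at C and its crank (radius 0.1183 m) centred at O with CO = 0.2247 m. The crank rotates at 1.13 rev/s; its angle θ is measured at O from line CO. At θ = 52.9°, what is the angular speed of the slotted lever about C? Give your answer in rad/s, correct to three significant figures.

2.21

ω = 7.1 rad/s (from 1.13 rev/s).
Crank pin A relative to C: A = (d + r cosθ, r sinθ); lever angle φ = atan2(r sinθ, d + r cosθ).
Differentiating tanφ: φ̇ = rω(d cosθ + r)/(d² + r² + 2dr cosθ).
d² + r² + 2dr cosθ = |CA|² = 0.0965539 m²;  d cosθ + r = +0.25384 m.
|ω_lever| = |0.1183·7.1·+0.25384| / 0.0965539 = 2.2082 rad/s.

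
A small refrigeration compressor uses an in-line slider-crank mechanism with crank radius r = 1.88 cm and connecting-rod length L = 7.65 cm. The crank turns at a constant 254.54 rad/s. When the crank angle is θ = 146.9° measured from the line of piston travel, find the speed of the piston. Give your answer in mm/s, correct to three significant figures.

2070

ω = 254.5 rad/s
For an in-line slider-crank, x = r cosθ + √(L² − r² sin²θ), so v = −rω sinθ·[1 + r cosθ/√(L² − r² sin²θ)].
With r = 0.0188 m, L = 0.0765 m, θ = 146.9°: √(L² − r² sin²θ) = 0.075808 m.
v = −0.0188·254.5·0.54610·[1 + 0.0188·-0.83772/0.075808] = -2.0704 m/s.
|v| = 2.0704 m/s = 2070.4 mm/s.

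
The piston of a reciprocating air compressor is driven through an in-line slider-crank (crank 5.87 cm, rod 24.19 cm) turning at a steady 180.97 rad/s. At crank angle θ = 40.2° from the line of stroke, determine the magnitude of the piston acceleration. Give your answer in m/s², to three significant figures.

1550

ω = 181 rad/s
x(θ) = r cosθ + √(L² − r² sin²θ); with ω constant, a = ω²·d²x/dθ².
d²x/dθ² = −r cosθ − r²(cos2θ)/√u − r⁴ sin²2θ/(4u^{3/2}),  u = L² − r² sin²θ = 0.0570801 m².
Substituting r = 0.0587 m, L = 0.2419 m, θ = 40.2°: d²x/dθ² = -0.047452 m.
a = ω²·d²x/dθ² = (181)²·(-0.047452) = -1554 m/s²;  |a| = 1554 m/s².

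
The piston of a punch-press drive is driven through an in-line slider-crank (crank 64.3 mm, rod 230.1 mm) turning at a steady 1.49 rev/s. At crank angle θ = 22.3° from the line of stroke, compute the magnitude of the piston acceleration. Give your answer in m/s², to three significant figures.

6.36

ω = 2π·1.49 = 9.362 rad/s
x(θ) = r cosθ + √(L² − r² sin²θ); with ω constant, a = ω²·d²x/dθ².
d²x/dθ² = −r cosθ − r²(cos2θ)/√u − r⁴ sin²2θ/(4u^{3/2}),  u = L² − r² sin²θ = 0.0523507 m².
Substituting r = 0.0643 m, L = 0.2301 m, θ = 22.3°: d²x/dθ² = -0.072533 m.
a = ω²·d²x/dθ² = (9.362)²·(-0.072533) = -6.3573 m/s²;  |a| = 6.3573 m/s².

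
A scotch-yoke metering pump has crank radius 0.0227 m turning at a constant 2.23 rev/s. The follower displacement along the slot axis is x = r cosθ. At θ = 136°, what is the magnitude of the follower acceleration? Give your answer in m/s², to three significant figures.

3.21

ω = 14.01 rad/s (from 2.23 rev/s).
x = r cosθ ⇒ ẍ = −rω² cosθ (ω constant).
|a| = rω²|cosθ| = 0.0227·(14.01)²·|cos 136°| = 3.2057 m/s².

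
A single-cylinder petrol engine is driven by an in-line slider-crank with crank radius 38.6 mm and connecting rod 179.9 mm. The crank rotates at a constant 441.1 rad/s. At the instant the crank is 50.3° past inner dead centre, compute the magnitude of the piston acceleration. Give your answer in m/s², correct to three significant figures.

4520

ω = 441.1 rad/s
x(θ) = r cosθ + √(L² − r² sin²θ); with ω constant, a = ω²·d²x/dθ².
d²x/dθ² = −r cosθ − r²(cos2θ)/√u − r⁴ sin²2θ/(4u^{3/2}),  u = L² − r² sin²θ = 0.031482 m².
Substituting r = 0.0386 m, L = 0.1799 m, θ = 50.3°: d²x/dθ² = -0.023208 m.
a = ω²·d²x/dθ² = (441.1)²·(-0.023208) = -4515.5 m/s²;  |a| = 4515.5 m/s².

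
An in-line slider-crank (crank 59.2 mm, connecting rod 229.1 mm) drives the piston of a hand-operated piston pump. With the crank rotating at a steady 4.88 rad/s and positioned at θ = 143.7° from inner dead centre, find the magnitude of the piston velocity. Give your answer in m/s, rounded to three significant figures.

ω = 4.88 rad/s
For an in-line slider-crank, x = r cosθ + √(L² − r² sin²θ), so v = −rω sinθ·[1 + r cosθ/√(L² − r² sin²θ)].
With r = 0.0592 m, L = 0.2291 m, θ = 143.7°: √(L² − r² sin²θ) = 0.2264 m.
v = −0.0592·4.88·0.59201·[1 + 0.0592·-0.80593/0.2264] = -0.13499 m/s.
|v| = 0.13499 m/s.

0.135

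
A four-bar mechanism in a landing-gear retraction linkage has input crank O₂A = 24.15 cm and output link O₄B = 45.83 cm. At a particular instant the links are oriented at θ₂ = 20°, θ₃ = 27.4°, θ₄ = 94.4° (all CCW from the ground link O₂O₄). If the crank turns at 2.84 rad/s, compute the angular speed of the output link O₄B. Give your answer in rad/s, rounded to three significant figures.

0.209

ω₂ = 2.84 rad/s
Differentiating the loop-closure r₂e^{iθ₂}+r₃e^{iθ₃}=r₁+r₄e^{iθ₄} gives r₂ω₂e^{iθ₂}+r₃ω₃e^{iθ₃}=r₄ω₄e^{iθ₄}.
Eliminating the other unknown: ω₄ = r₂ω₂ sin(θ₂−θ₃) / [r₄ sin(θ₄−θ₃)].
Numerator sine = -0.12880; denominator sine = +0.92050.
Result = 0.2415·2.84·(-0.12880) / (0.4583·(+0.92050)) = -0.20939 rad/s; magnitude 0.20939 rad/s.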